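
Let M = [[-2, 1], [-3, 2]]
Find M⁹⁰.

M² = I (check: tr M = 0 and det M = -1), so M⁹⁰ = I since 90 is even.

[[1, 0], [0, 1]]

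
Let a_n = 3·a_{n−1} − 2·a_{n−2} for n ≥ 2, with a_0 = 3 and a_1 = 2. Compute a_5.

With companion matrix M = [[3, −2], [1, 0]], [a_n, a_{n−1}]ᵀ = M·[a_{n−1}, a_{n−2}]ᵀ, so [a_5, a_4]ᵀ = M^4·[a_1, a_0]ᵀ.
M^4 = [[31, −30], [15, −14]], giving [a_5, a_4]ᵀ = [[−28], [−12]].

−28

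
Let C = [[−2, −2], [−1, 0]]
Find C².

[[6, 4], [2, 2]]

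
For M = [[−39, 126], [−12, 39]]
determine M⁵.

tr M = 0 and det M = −9, so the characteristic polynomial is λ² − (0)λ + (−9) with roots 3 and −3.
Eigenvectors give P = [[3, 7], [1, 2]] with P⁻¹ = [[−2, 7], [1, −3]], and M = P·diag(3, −3)·P⁻¹.
Then M⁵ = P·diag(243, −243)·P⁻¹ = [[729, −1701], [243, −486]] · [[−2, 7], [1, −3]] = [[−3159, 10206], [−972, 3159]].

[[−3159, 10206], [−972, 3159]]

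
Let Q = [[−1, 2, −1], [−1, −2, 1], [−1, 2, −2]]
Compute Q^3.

Q^2 = [[0, −8, 5], [2, 4, −3], [1, −10, 7]]
Q^3 = [[3, 26, −18], [−3, −10, 8], [2, 36, −25]]

[[3, 26, −18], [−3, −10, 8], [2, 36, −25]]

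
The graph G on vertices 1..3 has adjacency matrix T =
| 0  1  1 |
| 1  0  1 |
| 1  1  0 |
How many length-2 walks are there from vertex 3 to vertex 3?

2

The number of length-2 walks from vertex 3 to vertex 3 is entry (3,3) of T^2, where T is the adjacency matrix.
T^2 = [[2, 1, 1], [1, 2, 1], [1, 1, 2]]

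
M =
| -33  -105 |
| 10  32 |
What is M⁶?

[[4719, 13965], [-1330, -3926]]

tr M = -1 and det M = -6, so the characteristic polynomial is λ² − (-1)λ + (-6) with roots -3 and 2.
Eigenvectors give P = [[7, 3], [-2, -1]] with P⁻¹ = [[1, 3], [-2, -7]], and M = P·diag(-3, 2)·P⁻¹.
Then M⁶ = P·diag(729, 64)·P⁻¹ = [[5103, 192], [-1458, -64]] · [[1, 3], [-2, -7]] = [[4719, 13965], [-1330, -3926]].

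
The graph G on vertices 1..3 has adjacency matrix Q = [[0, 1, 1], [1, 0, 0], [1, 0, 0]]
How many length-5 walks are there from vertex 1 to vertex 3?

4

The number of length-5 walks from vertex 1 to vertex 3 is entry (1,3) of Q⁵, where Q is the adjacency matrix.
Q² = [[2, 0, 0], [0, 1, 1], [0, 1, 1]]
Q³ = [[0, 2, 2], [2, 0, 0], [2, 0, 0]]
Q⁴ = [[4, 0, 0], [0, 2, 2], [0, 2, 2]]
Q⁵ = [[0, 4, 4], [4, 0, 0], [4, 0, 0]]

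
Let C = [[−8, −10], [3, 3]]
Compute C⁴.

[[406, 650], [−195, −309]]

tr C = −5 and det C = 6, so the characteristic polynomial is λ² − (−5)λ + (6) with roots −3 and −2.
Eigenvectors give P = [[−2, 5], [1, −3]] with P⁻¹ = [[−3, −5], [−1, −2]], and C = P·diag(−3, −2)·P⁻¹.
Then C⁴ = P·diag(81, 16)·P⁻¹ = [[−162, 80], [81, −48]] · [[−3, −5], [−1, −2]] = [[406, 650], [−195, −309]].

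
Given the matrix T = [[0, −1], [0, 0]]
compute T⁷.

T is strictly triangular, hence nilpotent: T² = 0, so T⁷ = 0.

[[0, 0], [0, 0]]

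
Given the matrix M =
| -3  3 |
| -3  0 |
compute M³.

[[27, 0], [0, 27]]

M² = [[0, -9], [9, -9]]
M³ = [[27, 0], [0, 27]]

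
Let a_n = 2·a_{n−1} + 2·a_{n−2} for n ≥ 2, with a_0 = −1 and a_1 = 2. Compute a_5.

56

With companion matrix M = [[2, 2], [1, 0]], [a_n, a_{n−1}]ᵀ = M·[a_{n−1}, a_{n−2}]ᵀ, so [a_5, a_4]ᵀ = M^4·[a_1, a_0]ᵀ.
M^4 = [[44, 32], [16, 12]], giving [a_5, a_4]ᵀ = [[56], [20]].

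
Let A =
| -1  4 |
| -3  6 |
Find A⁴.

tr A = 5 and det A = 6, so the characteristic polynomial is λ² − (5)λ + (6) with roots 2 and 3.
Eigenvectors give P = [[4, 1], [3, 1]] with P⁻¹ = [[1, -1], [-3, 4]], and A = P·diag(2, 3)·P⁻¹.
Then A⁴ = P·diag(16, 81)·P⁻¹ = [[64, 81], [48, 81]] · [[1, -1], [-3, 4]] = [[-179, 260], [-195, 276]].

[[-179, 260], [-195, 276]]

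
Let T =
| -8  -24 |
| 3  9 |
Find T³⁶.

[[-8, -24], [3, 9]]

T² = T (a projection; rank 1, trace 1), so T³⁶ = T.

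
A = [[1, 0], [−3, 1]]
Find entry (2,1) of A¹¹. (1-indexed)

−33

A = I + N where N = [[0, 0], [−3, 0]] is strictly lower-triangular, so N² = 0.
(I + N)¹¹ = I + 11·N = [[1, 0], [−33, 1]].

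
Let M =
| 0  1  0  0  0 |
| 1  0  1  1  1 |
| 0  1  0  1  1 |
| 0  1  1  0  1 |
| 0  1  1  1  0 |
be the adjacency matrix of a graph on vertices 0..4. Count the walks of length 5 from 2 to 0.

The number of length-5 walks from vertex 2 to vertex 0 is entry (2,0) of M⁵, where M is the adjacency matrix.
M² = [[1, 0, 1, 1, 1], [0, 4, 2, 2, 2], [1, 2, 3, 2, 2], [1, 2, 2, 3, 2], [1, 2, 2, 2, 3]]
M³ = [[0, 4, 2, 2, 2], [4, 6, 8, 8, 8], [2, 8, 6, 7, 7], [2, 8, 7, 6, 7], [2, 8, 7, 7, 6]]
M⁴ = [[4, 6, 8, 8, 8], [6, 28, 22, 22, 22], [8, 22, 22, 21, 21], [8, 22, 21, 22, 21], [8, 22, 21, 21, 22]]
M⁵ = [[6, 28, 22, 22, 22], [28, 72, 72, 72, 72], [22, 72, 64, 65, 65], [22, 72, 65, 64, 65], [22, 72, 65, 65, 64]]

22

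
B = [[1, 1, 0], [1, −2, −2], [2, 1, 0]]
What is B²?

[[2, −1, −2], [−5, 3, 4], [3, 0, −2]]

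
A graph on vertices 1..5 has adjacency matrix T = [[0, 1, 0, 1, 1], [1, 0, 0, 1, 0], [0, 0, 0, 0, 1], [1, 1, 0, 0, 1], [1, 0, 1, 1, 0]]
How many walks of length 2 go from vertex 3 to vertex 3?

1

The number of length-2 walks from vertex 3 to vertex 3 is entry (3,3) of T^2, where T is the adjacency matrix.
T^2 = [[3, 1, 1, 2, 1], [1, 2, 0, 1, 2], [1, 0, 1, 1, 0], [2, 1, 1, 3, 1], [1, 2, 0, 1, 3]]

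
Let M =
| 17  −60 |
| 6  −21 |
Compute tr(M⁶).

tr M = −4 and det M = 3, so the characteristic polynomial is λ² − (−4)λ + (3) with roots −1 and −3.
Eigenvectors give P = [[−10, 3], [−3, 1]] with P⁻¹ = [[−1, 3], [−3, 10]], and M = P·diag(−1, −3)·P⁻¹.
Then M⁶ = P·diag(1, 729)·P⁻¹ = [[−10, 2187], [−3, 729]] · [[−1, 3], [−3, 10]] = [[−6551, 21840], [−2184, 7281]].

730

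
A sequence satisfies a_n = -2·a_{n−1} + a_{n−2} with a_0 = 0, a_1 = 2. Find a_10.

With companion matrix M = [[-2, 1], [1, 0]], [a_n, a_{n−1}]ᵀ = M·[a_{n−1}, a_{n−2}]ᵀ, so [a_10, a_9]ᵀ = M⁹·[a_1, a_0]ᵀ.
M⁹ = [[-2378, 985], [985, -408]], giving [a_10, a_9]ᵀ = [[-4756], [1970]].

-4756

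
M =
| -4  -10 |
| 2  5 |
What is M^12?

M² = M (a projection; rank 1, trace 1), so M^12 = M.

[[-4, -10], [2, 5]]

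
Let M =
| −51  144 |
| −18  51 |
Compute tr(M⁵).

0

tr M = 0 and det M = −9, so the characteristic polynomial is λ² − (0)λ + (−9) with roots −3 and 3.
Eigenvectors give P = [[3, −8], [1, −3]] with P⁻¹ = [[3, −8], [1, −3]], and M = P·diag(−3, 3)·P⁻¹.
Then M⁵ = P·diag(−243, 243)·P⁻¹ = [[−729, −1944], [−243, −729]] · [[3, −8], [1, −3]] = [[−4131, 11664], [−1458, 4131]].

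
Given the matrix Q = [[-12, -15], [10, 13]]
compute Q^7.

tr Q = 1 and det Q = -6, so the characteristic polynomial is λ² − (1)λ + (-6) with roots 3 and -2.
Eigenvectors give P = [[1, -3], [-1, 2]] with P⁻¹ = [[-2, -3], [-1, -1]], and Q = P·diag(3, -2)·P⁻¹.
Then Q^7 = P·diag(2187, -128)·P⁻¹ = [[2187, 384], [-2187, -256]] · [[-2, -3], [-1, -1]] = [[-4758, -6945], [4630, 6817]].

[[-4758, -6945], [4630, 6817]]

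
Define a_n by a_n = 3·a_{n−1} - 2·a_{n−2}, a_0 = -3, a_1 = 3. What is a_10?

6135

With companion matrix B = [[3, -2], [1, 0]], [a_n, a_{n−1}]ᵀ = B·[a_{n−1}, a_{n−2}]ᵀ, so [a_10, a_9]ᵀ = B⁹·[a_1, a_0]ᵀ.
B⁹ = [[1023, -1022], [511, -510]], giving [a_10, a_9]ᵀ = [[6135], [3063]].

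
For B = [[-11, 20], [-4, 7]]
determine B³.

[[-131, 260], [-52, 103]]

tr B = -4 and det B = 3, so the characteristic polynomial is λ² − (-4)λ + (3) with roots -1 and -3.
Eigenvectors give P = [[2, 5], [1, 2]] with P⁻¹ = [[-2, 5], [1, -2]], and B = P·diag(-1, -3)·P⁻¹.
Then B³ = P·diag(-1, -27)·P⁻¹ = [[-2, -135], [-1, -54]] · [[-2, 5], [1, -2]] = [[-131, 260], [-52, 103]].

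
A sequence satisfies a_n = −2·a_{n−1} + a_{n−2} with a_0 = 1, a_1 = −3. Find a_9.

−3363

With companion matrix T = [[−2, 1], [1, 0]], [a_n, a_{n−1}]ᵀ = T·[a_{n−1}, a_{n−2}]ᵀ, so [a_9, a_8]ᵀ = T^8·[a_1, a_0]ᵀ.
T^8 = [[985, −408], [−408, 169]], giving [a_9, a_8]ᵀ = [[−3363], [1393]].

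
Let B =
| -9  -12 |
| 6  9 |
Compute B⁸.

tr B = 0 and det B = -9, so the characteristic polynomial is λ² − (0)λ + (-9) with roots -3 and 3.
Eigenvectors give P = [[-2, -1], [1, 1]] with P⁻¹ = [[-1, -1], [1, 2]], and B = P·diag(-3, 3)·P⁻¹.
Then B⁸ = P·diag(6561, 6561)·P⁻¹ = [[-13122, -6561], [6561, 6561]] · [[-1, -1], [1, 2]] = [[6561, 0], [0, 6561]].

[[6561, 0], [0, 6561]]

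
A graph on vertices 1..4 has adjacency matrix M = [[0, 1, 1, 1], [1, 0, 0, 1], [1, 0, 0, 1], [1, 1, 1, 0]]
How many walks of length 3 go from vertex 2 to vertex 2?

The number of length-3 walks from vertex 2 to vertex 2 is entry (2,2) of M³, where M is the adjacency matrix.
M² = [[3, 1, 1, 2], [1, 2, 2, 1], [1, 2, 2, 1], [2, 1, 1, 3]]
M³ = [[4, 5, 5, 5], [5, 2, 2, 5], [5, 2, 2, 5], [5, 5, 5, 4]]

2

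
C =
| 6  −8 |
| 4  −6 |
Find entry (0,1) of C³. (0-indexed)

tr C = 0 and det C = −4, so the characteristic polynomial is λ² − (0)λ + (−4) with roots −2 and 2.
Eigenvectors give P = [[−1, −2], [−1, −1]] with P⁻¹ = [[1, −2], [−1, 1]], and C = P·diag(−2, 2)·P⁻¹.
Then C³ = P·diag(−8, 8)·P⁻¹ = [[8, −16], [8, −8]] · [[1, −2], [−1, 1]] = [[24, −32], [16, −24]].

−32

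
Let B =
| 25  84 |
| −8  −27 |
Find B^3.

[[169, 588], [−56, −195]]

tr B = −2 and det B = −3, so the characteristic polynomial is λ² − (−2)λ + (−3) with roots 1 and −3.
Eigenvectors give P = [[7, −3], [−2, 1]] with P⁻¹ = [[1, 3], [2, 7]], and B = P·diag(1, −3)·P⁻¹.
Then B^3 = P·diag(1, −27)·P⁻¹ = [[7, 81], [−2, −27]] · [[1, 3], [2, 7]] = [[169, 588], [−56, −195]].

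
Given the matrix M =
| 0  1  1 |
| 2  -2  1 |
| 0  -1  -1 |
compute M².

[[2, -3, 0], [-4, 5, -1], [-2, 3, 0]]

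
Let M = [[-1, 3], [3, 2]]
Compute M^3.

M^2 = [[10, 3], [3, 13]]
M^3 = [[-1, 36], [36, 35]]

[[-1, 36], [36, 35]]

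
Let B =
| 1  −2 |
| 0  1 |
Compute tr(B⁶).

2

B = I + N where N = [[0, −2], [0, 0]] is strictly upper-triangular, so N² = 0.
(I + N)⁶ = I + 6·N = [[1, −12], [0, 1]].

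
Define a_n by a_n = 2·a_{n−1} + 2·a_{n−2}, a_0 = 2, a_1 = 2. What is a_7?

1136

With companion matrix B = [[2, 2], [1, 0]], [a_n, a_{n−1}]ᵀ = B·[a_{n−1}, a_{n−2}]ᵀ, so [a_7, a_6]ᵀ = B^6·[a_1, a_0]ᵀ.
B^6 = [[328, 240], [120, 88]], giving [a_7, a_6]ᵀ = [[1136], [416]].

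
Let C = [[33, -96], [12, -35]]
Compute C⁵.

[[1953, -5856], [732, -2195]]

tr C = -2 and det C = -3, so the characteristic polynomial is λ² − (-2)λ + (-3) with roots 1 and -3.
Eigenvectors give P = [[3, -8], [1, -3]] with P⁻¹ = [[3, -8], [1, -3]], and C = P·diag(1, -3)·P⁻¹.
Then C⁵ = P·diag(1, -243)·P⁻¹ = [[3, 1944], [1, 729]] · [[3, -8], [1, -3]] = [[1953, -5856], [732, -2195]].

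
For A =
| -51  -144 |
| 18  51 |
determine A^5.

tr A = 0 and det A = -9, so the characteristic polynomial is λ² − (0)λ + (-9) with roots 3 and -3.
Eigenvectors give P = [[-8, -3], [3, 1]] with P⁻¹ = [[1, 3], [-3, -8]], and A = P·diag(3, -3)·P⁻¹.
Then A^5 = P·diag(243, -243)·P⁻¹ = [[-1944, 729], [729, -243]] · [[1, 3], [-3, -8]] = [[-4131, -11664], [1458, 4131]].

[[-4131, -11664], [1458, 4131]]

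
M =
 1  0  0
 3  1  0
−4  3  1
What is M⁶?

[[1, 0, 0], [18, 1, 0], [111, 18, 1]]

M = I + N where N = [[0, 0, 0], [3, 0, 0], [−4, 3, 0]] is strictly lower-triangular, so N³ = 0.
(I + N)⁶ = I + 6·N + 15·N² = [[1, 0, 0], [18, 1, 0], [111, 18, 1]].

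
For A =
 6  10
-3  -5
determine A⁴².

A² = A (a projection; rank 1, trace 1), so A⁴² = A.

[[6, 10], [-3, -5]]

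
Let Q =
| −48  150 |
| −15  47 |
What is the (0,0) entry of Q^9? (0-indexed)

−201438

tr Q = −1 and det Q = −6, so the characteristic polynomial is λ² − (−1)λ + (−6) with roots −3 and 2.
Eigenvectors give P = [[10, 3], [3, 1]] with P⁻¹ = [[1, −3], [−3, 10]], and Q = P·diag(−3, 2)·P⁻¹.
Then Q^9 = P·diag(−19683, 512)·P⁻¹ = [[−196830, 1536], [−59049, 512]] · [[1, −3], [−3, 10]] = [[−201438, 605850], [−60585, 182267]].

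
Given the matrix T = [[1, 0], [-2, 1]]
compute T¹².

T = I + N where N = [[0, 0], [-2, 0]] is strictly lower-triangular, so N² = 0.
(I + N)¹² = I + 12·N = [[1, 0], [-24, 1]].

[[1, 0], [-24, 1]]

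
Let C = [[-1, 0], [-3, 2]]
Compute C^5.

tr C = 1 and det C = -2, so the characteristic polynomial is λ² − (1)λ + (-2) with roots 2 and -1.
Eigenvectors give P = [[0, 1], [-1, 1]] with P⁻¹ = [[1, -1], [1, 0]], and C = P·diag(2, -1)·P⁻¹.
Then C^5 = P·diag(32, -1)·P⁻¹ = [[0, -1], [-32, -1]] · [[1, -1], [1, 0]] = [[-1, 0], [-33, 32]].

[[-1, 0], [-33, 32]]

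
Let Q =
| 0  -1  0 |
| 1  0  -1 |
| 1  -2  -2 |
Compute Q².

[[-1, 0, 1], [-1, 1, 2], [-4, 3, 6]]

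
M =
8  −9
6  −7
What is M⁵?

tr M = 1 and det M = −2, so the characteristic polynomial is λ² − (1)λ + (−2) with roots 2 and −1.
Eigenvectors give P = [[3, 1], [2, 1]] with P⁻¹ = [[1, −1], [−2, 3]], and M = P·diag(2, −1)·P⁻¹.
Then M⁵ = P·diag(32, −1)·P⁻¹ = [[96, −1], [64, −1]] · [[1, −1], [−2, 3]] = [[98, −99], [66, −67]].

[[98, −99], [66, −67]]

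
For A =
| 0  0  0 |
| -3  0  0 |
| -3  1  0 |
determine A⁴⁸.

A is strictly triangular, hence nilpotent: A³ = 0, so A⁴⁸ = 0.

[[0, 0, 0], [0, 0, 0], [0, 0, 0]]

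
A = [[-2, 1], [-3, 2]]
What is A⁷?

[[-2, 1], [-3, 2]]

A² = I (check: tr A = 0 and det A = -1), so A⁷ = A since 7 is odd.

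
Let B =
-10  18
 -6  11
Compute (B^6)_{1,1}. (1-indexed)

tr B = 1 and det B = -2, so the characteristic polynomial is λ² − (1)λ + (-2) with roots -1 and 2.
Eigenvectors give P = [[2, -3], [1, -2]] with P⁻¹ = [[2, -3], [1, -2]], and B = P·diag(-1, 2)·P⁻¹.
Then B^6 = P·diag(1, 64)·P⁻¹ = [[2, -192], [1, -128]] · [[2, -3], [1, -2]] = [[-188, 378], [-126, 253]].

-188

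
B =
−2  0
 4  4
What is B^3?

B^2 = [[4, 0], [8, 16]]
B^3 = [[−8, 0], [48, 64]]

[[−8, 0], [48, 64]]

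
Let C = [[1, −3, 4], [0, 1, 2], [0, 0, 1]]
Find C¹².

[[1, −36, −348], [0, 1, 24], [0, 0, 1]]

C = I + N where N = [[0, −3, 4], [0, 0, 2], [0, 0, 0]] is strictly upper-triangular, so N³ = 0.
(I + N)¹² = I + 12·N + 66·N² = [[1, −36, −348], [0, 1, 24], [0, 0, 1]].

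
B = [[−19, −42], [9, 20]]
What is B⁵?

[[−199, −462], [99, 230]]

tr B = 1 and det B = −2, so the characteristic polynomial is λ² − (1)λ + (−2) with roots 2 and −1.
Eigenvectors give P = [[−2, −7], [1, 3]] with P⁻¹ = [[3, 7], [−1, −2]], and B = P·diag(2, −1)·P⁻¹.
Then B⁵ = P·diag(32, −1)·P⁻¹ = [[−64, 7], [32, −3]] · [[3, 7], [−1, −2]] = [[−199, −462], [99, 230]].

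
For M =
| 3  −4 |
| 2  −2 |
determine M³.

M² = [[1, −4], [2, −4]]
M³ = [[−5, 4], [−2, 0]]

[[−5, 4], [−2, 0]]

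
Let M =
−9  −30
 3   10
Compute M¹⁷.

[[−9, −30], [3, 10]]

M² = M (a projection; rank 1, trace 1), so M¹⁷ = M.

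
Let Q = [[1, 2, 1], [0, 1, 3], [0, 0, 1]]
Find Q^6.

[[1, 12, 96], [0, 1, 18], [0, 0, 1]]

Q = I + N where N = [[0, 2, 1], [0, 0, 3], [0, 0, 0]] is strictly upper-triangular, so N^3 = 0.
(I + N)^6 = I + 6·N + 15·N^2 = [[1, 12, 96], [0, 1, 18], [0, 0, 1]].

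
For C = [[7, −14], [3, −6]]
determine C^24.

[[7, −14], [3, −6]]

C² = C (a projection; rank 1, trace 1), so C^24 = C.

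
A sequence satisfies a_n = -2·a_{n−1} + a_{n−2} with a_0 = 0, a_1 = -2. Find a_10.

4756

With companion matrix B = [[-2, 1], [1, 0]], [a_n, a_{n−1}]ᵀ = B·[a_{n−1}, a_{n−2}]ᵀ, so [a_10, a_9]ᵀ = B⁹·[a_1, a_0]ᵀ.
B⁹ = [[-2378, 985], [985, -408]], giving [a_10, a_9]ᵀ = [[4756], [-1970]].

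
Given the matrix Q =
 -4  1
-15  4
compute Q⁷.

[[-4, 1], [-15, 4]]

Q² = I (check: tr Q = 0 and det Q = -1), so Q⁷ = Q since 7 is odd.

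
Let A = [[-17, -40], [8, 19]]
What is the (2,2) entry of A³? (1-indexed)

139

tr A = 2 and det A = -3, so the characteristic polynomial is λ² − (2)λ + (-3) with roots -1 and 3.
Eigenvectors give P = [[5, -2], [-2, 1]] with P⁻¹ = [[1, 2], [2, 5]], and A = P·diag(-1, 3)·P⁻¹.
Then A³ = P·diag(-1, 27)·P⁻¹ = [[-5, -54], [2, 27]] · [[1, 2], [2, 5]] = [[-113, -280], [56, 139]].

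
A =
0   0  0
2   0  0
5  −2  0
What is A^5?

A is strictly triangular, hence nilpotent: A^3 = 0, so A^5 = 0.

[[0, 0, 0], [0, 0, 0], [0, 0, 0]]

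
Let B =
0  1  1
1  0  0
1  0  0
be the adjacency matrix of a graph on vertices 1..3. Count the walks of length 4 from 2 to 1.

The number of length-4 walks from vertex 2 to vertex 1 is entry (2,1) of B^4, where B is the adjacency matrix.
B^2 = [[2, 0, 0], [0, 1, 1], [0, 1, 1]]
B^3 = [[0, 2, 2], [2, 0, 0], [2, 0, 0]]
B^4 = [[4, 0, 0], [0, 2, 2], [0, 2, 2]]

0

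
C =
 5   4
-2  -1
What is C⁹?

[[39365, 39364], [-19682, -19681]]

tr C = 4 and det C = 3, so the characteristic polynomial is λ² − (4)λ + (3) with roots 3 and 1.
Eigenvectors give P = [[-2, -1], [1, 1]] with P⁻¹ = [[-1, -1], [1, 2]], and C = P·diag(3, 1)·P⁻¹.
Then C⁹ = P·diag(19683, 1)·P⁻¹ = [[-39366, -1], [19683, 1]] · [[-1, -1], [1, 2]] = [[39365, 39364], [-19682, -19681]].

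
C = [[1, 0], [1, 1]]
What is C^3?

[[1, 0], [3, 1]]

C = I + N where N = [[0, 0], [1, 0]] is strictly lower-triangular, so N^2 = 0.
(I + N)^3 = I + 3·N = [[1, 0], [3, 1]].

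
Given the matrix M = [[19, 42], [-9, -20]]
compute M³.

tr M = -1 and det M = -2, so the characteristic polynomial is λ² − (-1)λ + (-2) with roots 1 and -2.
Eigenvectors give P = [[7, -2], [-3, 1]] with P⁻¹ = [[1, 2], [3, 7]], and M = P·diag(1, -2)·P⁻¹.
Then M³ = P·diag(1, -8)·P⁻¹ = [[7, 16], [-3, -8]] · [[1, 2], [3, 7]] = [[55, 126], [-27, -62]].

[[55, 126], [-27, -62]]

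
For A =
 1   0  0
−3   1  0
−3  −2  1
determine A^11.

[[1, 0, 0], [−33, 1, 0], [297, −22, 1]]

A = I + N where N = [[0, 0, 0], [−3, 0, 0], [−3, −2, 0]] is strictly lower-triangular, so N^3 = 0.
(I + N)^11 = I + 11·N + 55·N^2 = [[1, 0, 0], [−33, 1, 0], [297, −22, 1]].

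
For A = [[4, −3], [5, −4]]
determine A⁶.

A² = I (check: tr A = 0 and det A = −1), so A⁶ = I since 6 is even.

[[1, 0], [0, 1]]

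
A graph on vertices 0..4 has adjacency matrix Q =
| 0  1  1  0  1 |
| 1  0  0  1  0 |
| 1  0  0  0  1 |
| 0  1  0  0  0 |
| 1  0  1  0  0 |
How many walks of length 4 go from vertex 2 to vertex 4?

6

The number of length-4 walks from vertex 2 to vertex 4 is entry (2,4) of Q^4, where Q is the adjacency matrix.
Q^2 = [[3, 0, 1, 1, 1], [0, 2, 1, 0, 1], [1, 1, 2, 0, 1], [1, 0, 0, 1, 0], [1, 1, 1, 0, 2]]
Q^3 = [[2, 4, 4, 0, 4], [4, 0, 1, 2, 1], [4, 1, 2, 1, 3], [0, 2, 1, 0, 1], [4, 1, 3, 1, 2]]
Q^4 = [[12, 2, 6, 4, 6], [2, 6, 5, 0, 5], [6, 5, 7, 1, 6], [4, 0, 1, 2, 1], [6, 5, 6, 1, 7]]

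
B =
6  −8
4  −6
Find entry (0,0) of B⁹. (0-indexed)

1536

tr B = 0 and det B = −4, so the characteristic polynomial is λ² − (0)λ + (−4) with roots 2 and −2.
Eigenvectors give P = [[2, −1], [1, −1]] with P⁻¹ = [[1, −1], [1, −2]], and B = P·diag(2, −2)·P⁻¹.
Then B⁹ = P·diag(512, −512)·P⁻¹ = [[1024, 512], [512, 512]] · [[1, −1], [1, −2]] = [[1536, −2048], [1024, −1536]].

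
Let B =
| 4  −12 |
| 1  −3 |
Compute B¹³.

B² = B (a projection; rank 1, trace 1), so B¹³ = B.

[[4, −12], [1, −3]]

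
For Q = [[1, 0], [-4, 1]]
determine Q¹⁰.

Q = I + N where N = [[0, 0], [-4, 0]] is strictly lower-triangular, so N² = 0.
(I + N)¹⁰ = I + 10·N = [[1, 0], [-40, 1]].

[[1, 0], [-40, 1]]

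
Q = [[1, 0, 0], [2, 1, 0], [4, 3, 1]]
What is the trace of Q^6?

Q = I + N where N = [[0, 0, 0], [2, 0, 0], [4, 3, 0]] is strictly lower-triangular, so N^3 = 0.
(I + N)^6 = I + 6·N + 15·N^2 = [[1, 0, 0], [12, 1, 0], [114, 18, 1]].

3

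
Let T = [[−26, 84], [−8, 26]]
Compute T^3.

[[−104, 336], [−32, 104]]

tr T = 0 and det T = −4, so the characteristic polynomial is λ² − (0)λ + (−4) with roots −2 and 2.
Eigenvectors give P = [[7, 3], [2, 1]] with P⁻¹ = [[1, −3], [−2, 7]], and T = P·diag(−2, 2)·P⁻¹.
Then T^3 = P·diag(−8, 8)·P⁻¹ = [[−56, 24], [−16, 8]] · [[1, −3], [−2, 7]] = [[−104, 336], [−32, 104]].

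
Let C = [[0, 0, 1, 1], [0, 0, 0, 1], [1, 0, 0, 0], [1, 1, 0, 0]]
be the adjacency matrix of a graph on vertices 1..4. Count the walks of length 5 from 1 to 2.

0

The number of length-5 walks from vertex 1 to vertex 2 is entry (1,2) of C⁵, where C is the adjacency matrix.
C² = [[2, 1, 0, 0], [1, 1, 0, 0], [0, 0, 1, 1], [0, 0, 1, 2]]
C³ = [[0, 0, 2, 3], [0, 0, 1, 2], [2, 1, 0, 0], [3, 2, 0, 0]]
C⁴ = [[5, 3, 0, 0], [3, 2, 0, 0], [0, 0, 2, 3], [0, 0, 3, 5]]
C⁵ = [[0, 0, 5, 8], [0, 0, 3, 5], [5, 3, 0, 0], [8, 5, 0, 0]]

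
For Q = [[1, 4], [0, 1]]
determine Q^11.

[[1, 44], [0, 1]]

Q = I + N where N = [[0, 4], [0, 0]] is strictly upper-triangular, so N^2 = 0.
(I + N)^11 = I + 11·N = [[1, 44], [0, 1]].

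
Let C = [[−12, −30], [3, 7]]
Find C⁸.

tr C = −5 and det C = 6, so the characteristic polynomial is λ² − (−5)λ + (6) with roots −2 and −3.
Eigenvectors give P = [[3, 10], [−1, −3]] with P⁻¹ = [[−3, −10], [1, 3]], and C = P·diag(−2, −3)·P⁻¹.
Then C⁸ = P·diag(256, 6561)·P⁻¹ = [[768, 65610], [−256, −19683]] · [[−3, −10], [1, 3]] = [[63306, 189150], [−18915, −56489]].

[[63306, 189150], [−18915, −56489]]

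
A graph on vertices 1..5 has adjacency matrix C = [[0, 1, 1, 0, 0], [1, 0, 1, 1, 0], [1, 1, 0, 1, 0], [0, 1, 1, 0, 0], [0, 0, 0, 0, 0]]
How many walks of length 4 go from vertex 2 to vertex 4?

9

The number of length-4 walks from vertex 2 to vertex 4 is entry (2,4) of C⁴, where C is the adjacency matrix.
C² = [[2, 1, 1, 2, 0], [1, 3, 2, 1, 0], [1, 2, 3, 1, 0], [2, 1, 1, 2, 0], [0, 0, 0, 0, 0]]
C³ = [[2, 5, 5, 2, 0], [5, 4, 5, 5, 0], [5, 5, 4, 5, 0], [2, 5, 5, 2, 0], [0, 0, 0, 0, 0]]
C⁴ = [[10, 9, 9, 10, 0], [9, 15, 14, 9, 0], [9, 14, 15, 9, 0], [10, 9, 9, 10, 0], [0, 0, 0, 0, 0]]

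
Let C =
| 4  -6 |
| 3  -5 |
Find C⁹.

tr C = -1 and det C = -2, so the characteristic polynomial is λ² − (-1)λ + (-2) with roots -2 and 1.
Eigenvectors give P = [[1, 2], [1, 1]] with P⁻¹ = [[-1, 2], [1, -1]], and C = P·diag(-2, 1)·P⁻¹.
Then C⁹ = P·diag(-512, 1)·P⁻¹ = [[-512, 2], [-512, 1]] · [[-1, 2], [1, -1]] = [[514, -1026], [513, -1025]].

[[514, -1026], [513, -1025]]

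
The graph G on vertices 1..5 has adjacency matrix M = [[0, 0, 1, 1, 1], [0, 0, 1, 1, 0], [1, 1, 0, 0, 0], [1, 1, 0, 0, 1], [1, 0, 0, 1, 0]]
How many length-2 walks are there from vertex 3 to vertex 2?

The number of length-2 walks from vertex 3 to vertex 2 is entry (3,2) of M², where M is the adjacency matrix.
M² = [[3, 2, 0, 1, 1], [2, 2, 0, 0, 1], [0, 0, 2, 2, 1], [1, 0, 2, 3, 1], [1, 1, 1, 1, 2]]

0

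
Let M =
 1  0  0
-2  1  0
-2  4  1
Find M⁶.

M = I + N where N = [[0, 0, 0], [-2, 0, 0], [-2, 4, 0]] is strictly lower-triangular, so N³ = 0.
(I + N)⁶ = I + 6·N + 15·N² = [[1, 0, 0], [-12, 1, 0], [-132, 24, 1]].

[[1, 0, 0], [-12, 1, 0], [-132, 24, 1]]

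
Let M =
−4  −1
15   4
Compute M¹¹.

M² = I (check: tr M = 0 and det M = −1), so M¹¹ = M since 11 is odd.

[[−4, −1], [15, 4]]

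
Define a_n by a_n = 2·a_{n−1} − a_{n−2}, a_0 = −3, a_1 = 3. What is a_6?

33

With companion matrix T = [[2, −1], [1, 0]], [a_n, a_{n−1}]ᵀ = T·[a_{n−1}, a_{n−2}]ᵀ, so [a_6, a_5]ᵀ = T^5·[a_1, a_0]ᵀ.
T^5 = [[6, −5], [5, −4]], giving [a_6, a_5]ᵀ = [[33], [27]].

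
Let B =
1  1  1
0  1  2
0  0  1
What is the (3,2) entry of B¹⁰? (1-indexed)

B = I + N where N = [[0, 1, 1], [0, 0, 2], [0, 0, 0]] is strictly upper-triangular, so N³ = 0.
(I + N)¹⁰ = I + 10·N + 45·N² = [[1, 10, 100], [0, 1, 20], [0, 0, 1]].

0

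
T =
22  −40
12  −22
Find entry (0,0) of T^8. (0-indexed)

256

tr T = 0 and det T = −4, so the characteristic polynomial is λ² − (0)λ + (−4) with roots 2 and −2.
Eigenvectors give P = [[2, −5], [1, −3]] with P⁻¹ = [[3, −5], [1, −2]], and T = P·diag(2, −2)·P⁻¹.
Then T^8 = P·diag(256, 256)·P⁻¹ = [[512, −1280], [256, −768]] · [[3, −5], [1, −2]] = [[256, 0], [0, 256]].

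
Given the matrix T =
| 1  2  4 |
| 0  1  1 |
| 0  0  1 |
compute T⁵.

[[1, 10, 40], [0, 1, 5], [0, 0, 1]]

T = I + N where N = [[0, 2, 4], [0, 0, 1], [0, 0, 0]] is strictly upper-triangular, so N³ = 0.
(I + N)⁵ = I + 5·N + 10·N² = [[1, 10, 40], [0, 1, 5], [0, 0, 1]].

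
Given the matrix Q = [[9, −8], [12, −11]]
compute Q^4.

[[−159, 160], [−240, 241]]

tr Q = −2 and det Q = −3, so the characteristic polynomial is λ² − (−2)λ + (−3) with roots −3 and 1.
Eigenvectors give P = [[−2, 1], [−3, 1]] with P⁻¹ = [[1, −1], [3, −2]], and Q = P·diag(−3, 1)·P⁻¹.
Then Q^4 = P·diag(81, 1)·P⁻¹ = [[−162, 1], [−243, 1]] · [[1, −1], [3, −2]] = [[−159, 160], [−240, 241]].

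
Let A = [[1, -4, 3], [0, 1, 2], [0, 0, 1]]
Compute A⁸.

[[1, -32, -200], [0, 1, 16], [0, 0, 1]]

A = I + N where N = [[0, -4, 3], [0, 0, 2], [0, 0, 0]] is strictly upper-triangular, so N³ = 0.
(I + N)⁸ = I + 8·N + 28·N² = [[1, -32, -200], [0, 1, 16], [0, 0, 1]].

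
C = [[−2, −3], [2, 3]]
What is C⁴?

C² = C (a projection; rank 1, trace 1), so C⁴ = C.

[[−2, −3], [2, 3]]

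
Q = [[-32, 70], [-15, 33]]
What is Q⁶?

[[-3926, 9310], [-1995, 4719]]

tr Q = 1 and det Q = -6, so the characteristic polynomial is λ² − (1)λ + (-6) with roots 3 and -2.
Eigenvectors give P = [[2, -7], [1, -3]] with P⁻¹ = [[-3, 7], [-1, 2]], and Q = P·diag(3, -2)·P⁻¹.
Then Q⁶ = P·diag(729, 64)·P⁻¹ = [[1458, -448], [729, -192]] · [[-3, 7], [-1, 2]] = [[-3926, 9310], [-1995, 4719]].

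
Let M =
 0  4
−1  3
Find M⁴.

[[−20, 12], [−3, −11]]

M² = [[−4, 12], [−3, 5]]
M³ = [[−12, 20], [−5, 3]]
M⁴ = [[−20, 12], [−3, −11]]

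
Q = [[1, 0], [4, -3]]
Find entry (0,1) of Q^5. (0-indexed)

tr Q = -2 and det Q = -3, so the characteristic polynomial is λ² − (-2)λ + (-3) with roots -3 and 1.
Eigenvectors give P = [[0, 1], [1, 1]] with P⁻¹ = [[-1, 1], [1, 0]], and Q = P·diag(-3, 1)·P⁻¹.
Then Q^5 = P·diag(-243, 1)·P⁻¹ = [[0, 1], [-243, 1]] · [[-1, 1], [1, 0]] = [[1, 0], [244, -243]].

0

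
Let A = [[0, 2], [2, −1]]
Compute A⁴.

[[20, −18], [−18, 29]]

A² = [[4, −2], [−2, 5]]
A³ = [[−4, 10], [10, −9]]
A⁴ = [[20, −18], [−18, 29]]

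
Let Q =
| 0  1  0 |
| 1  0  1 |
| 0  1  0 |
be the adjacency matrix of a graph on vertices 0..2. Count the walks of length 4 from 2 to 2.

2

The number of length-4 walks from vertex 2 to vertex 2 is entry (2,2) of Q⁴, where Q is the adjacency matrix.
Q² = [[1, 0, 1], [0, 2, 0], [1, 0, 1]]
Q³ = [[0, 2, 0], [2, 0, 2], [0, 2, 0]]
Q⁴ = [[2, 0, 2], [0, 4, 0], [2, 0, 2]]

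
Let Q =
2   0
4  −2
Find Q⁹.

tr Q = 0 and det Q = −4, so the characteristic polynomial is λ² − (0)λ + (−4) with roots 2 and −2.
Eigenvectors give P = [[1, 0], [1, −1]] with P⁻¹ = [[1, 0], [1, −1]], and Q = P·diag(2, −2)·P⁻¹.
Then Q⁹ = P·diag(512, −512)·P⁻¹ = [[512, 0], [512, 512]] · [[1, 0], [1, −1]] = [[512, 0], [1024, −512]].

[[512, 0], [1024, −512]]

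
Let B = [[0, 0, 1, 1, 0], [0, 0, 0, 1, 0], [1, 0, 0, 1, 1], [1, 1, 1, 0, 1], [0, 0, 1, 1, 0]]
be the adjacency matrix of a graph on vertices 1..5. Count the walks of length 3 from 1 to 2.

1

The number of length-3 walks from vertex 1 to vertex 2 is entry (1,2) of B³, where B is the adjacency matrix.
B² = [[2, 1, 1, 1, 2], [1, 1, 1, 0, 1], [1, 1, 3, 2, 1], [1, 0, 2, 4, 1], [2, 1, 1, 1, 2]]
B³ = [[2, 1, 5, 6, 2], [1, 0, 2, 4, 1], [5, 2, 4, 6, 5], [6, 4, 6, 4, 6], [2, 1, 5, 6, 2]]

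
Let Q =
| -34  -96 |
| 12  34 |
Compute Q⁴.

[[16, 0], [0, 16]]

tr Q = 0 and det Q = -4, so the characteristic polynomial is λ² − (0)λ + (-4) with roots 2 and -2.
Eigenvectors give P = [[-8, -3], [3, 1]] with P⁻¹ = [[1, 3], [-3, -8]], and Q = P·diag(2, -2)·P⁻¹.
Then Q⁴ = P·diag(16, 16)·P⁻¹ = [[-128, -48], [48, 16]] · [[1, 3], [-3, -8]] = [[16, 0], [0, 16]].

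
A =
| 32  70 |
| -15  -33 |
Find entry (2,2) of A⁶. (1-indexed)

4719

tr A = -1 and det A = -6, so the characteristic polynomial is λ² − (-1)λ + (-6) with roots 2 and -3.
Eigenvectors give P = [[7, -2], [-3, 1]] with P⁻¹ = [[1, 2], [3, 7]], and A = P·diag(2, -3)·P⁻¹.
Then A⁶ = P·diag(64, 729)·P⁻¹ = [[448, -1458], [-192, 729]] · [[1, 2], [3, 7]] = [[-3926, -9310], [1995, 4719]].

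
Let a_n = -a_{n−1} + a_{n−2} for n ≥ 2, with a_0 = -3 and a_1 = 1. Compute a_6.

With companion matrix Q = [[-1, 1], [1, 0]], [a_n, a_{n−1}]ᵀ = Q·[a_{n−1}, a_{n−2}]ᵀ, so [a_6, a_5]ᵀ = Q⁵·[a_1, a_0]ᵀ.
Q⁵ = [[-8, 5], [5, -3]], giving [a_6, a_5]ᵀ = [[-23], [14]].

-23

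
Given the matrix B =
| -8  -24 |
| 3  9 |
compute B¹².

B² = B (a projection; rank 1, trace 1), so B¹² = B.

[[-8, -24], [3, 9]]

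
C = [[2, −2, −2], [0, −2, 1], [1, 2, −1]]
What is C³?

C² = [[2, −4, −4], [1, 6, −3], [1, −8, 1]]
C³ = [[0, −4, −4], [−1, −20, 7], [3, 16, −11]]

[[0, −4, −4], [−1, −20, 7], [3, 16, −11]]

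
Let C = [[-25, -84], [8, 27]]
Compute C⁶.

[[-4367, -15288], [1456, 5097]]

tr C = 2 and det C = -3, so the characteristic polynomial is λ² − (2)λ + (-3) with roots -1 and 3.
Eigenvectors give P = [[7, -3], [-2, 1]] with P⁻¹ = [[1, 3], [2, 7]], and C = P·diag(-1, 3)·P⁻¹.
Then C⁶ = P·diag(1, 729)·P⁻¹ = [[7, -2187], [-2, 729]] · [[1, 3], [2, 7]] = [[-4367, -15288], [1456, 5097]].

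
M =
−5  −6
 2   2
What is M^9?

[[−2045, −3066], [1022, 1532]]

tr M = −3 and det M = 2, so the characteristic polynomial is λ² − (−3)λ + (2) with roots −2 and −1.
Eigenvectors give P = [[−2, −3], [1, 2]] with P⁻¹ = [[−2, −3], [1, 2]], and M = P·diag(−2, −1)·P⁻¹.
Then M^9 = P·diag(−512, −1)·P⁻¹ = [[1024, 3], [−512, −2]] · [[−2, −3], [1, 2]] = [[−2045, −3066], [1022, 1532]].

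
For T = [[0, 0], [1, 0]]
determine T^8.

[[0, 0], [0, 0]]

T is strictly triangular, hence nilpotent: T^2 = 0, so T^8 = 0.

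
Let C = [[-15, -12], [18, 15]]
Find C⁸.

[[6561, 0], [0, 6561]]

tr C = 0 and det C = -9, so the characteristic polynomial is λ² − (0)λ + (-9) with roots -3 and 3.
Eigenvectors give P = [[1, -2], [-1, 3]] with P⁻¹ = [[3, 2], [1, 1]], and C = P·diag(-3, 3)·P⁻¹.
Then C⁸ = P·diag(6561, 6561)·P⁻¹ = [[6561, -13122], [-6561, 19683]] · [[3, 2], [1, 1]] = [[6561, 0], [0, 6561]].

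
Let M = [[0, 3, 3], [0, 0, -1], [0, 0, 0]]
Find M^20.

M is strictly triangular, hence nilpotent: M^3 = 0, so M^20 = 0.

[[0, 0, 0], [0, 0, 0], [0, 0, 0]]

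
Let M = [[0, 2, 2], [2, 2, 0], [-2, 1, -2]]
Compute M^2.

[[0, 6, -4], [4, 8, 4], [6, -4, 0]]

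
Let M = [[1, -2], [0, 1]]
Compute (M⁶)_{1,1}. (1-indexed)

M = I + N where N = [[0, -2], [0, 0]] is strictly upper-triangular, so N² = 0.
(I + N)⁶ = I + 6·N = [[1, -12], [0, 1]].

1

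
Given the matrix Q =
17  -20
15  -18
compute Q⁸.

tr Q = -1 and det Q = -6, so the characteristic polynomial is λ² − (-1)λ + (-6) with roots -3 and 2.
Eigenvectors give P = [[-1, 4], [-1, 3]] with P⁻¹ = [[3, -4], [1, -1]], and Q = P·diag(-3, 2)·P⁻¹.
Then Q⁸ = P·diag(6561, 256)·P⁻¹ = [[-6561, 1024], [-6561, 768]] · [[3, -4], [1, -1]] = [[-18659, 25220], [-18915, 25476]].

[[-18659, 25220], [-18915, 25476]]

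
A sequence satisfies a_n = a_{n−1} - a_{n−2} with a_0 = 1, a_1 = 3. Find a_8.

With companion matrix A = [[1, -1], [1, 0]], [a_n, a_{n−1}]ᵀ = A·[a_{n−1}, a_{n−2}]ᵀ, so [a_8, a_7]ᵀ = A⁷·[a_1, a_0]ᵀ.
A⁷ = [[1, -1], [1, 0]], giving [a_8, a_7]ᵀ = [[2], [3]].

2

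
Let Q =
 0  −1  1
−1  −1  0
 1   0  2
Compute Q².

[[2, 1, 2], [1, 2, −1], [2, −1, 5]]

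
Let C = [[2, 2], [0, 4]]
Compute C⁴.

C² = [[4, 12], [0, 16]]
C³ = [[8, 56], [0, 64]]
C⁴ = [[16, 240], [0, 256]]

[[16, 240], [0, 256]]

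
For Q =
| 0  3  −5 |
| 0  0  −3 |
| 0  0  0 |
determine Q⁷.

Q is strictly triangular, hence nilpotent: Q³ = 0, so Q⁷ = 0.

[[0, 0, 0], [0, 0, 0], [0, 0, 0]]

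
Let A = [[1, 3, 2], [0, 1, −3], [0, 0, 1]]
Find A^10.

[[1, 30, −385], [0, 1, −30], [0, 0, 1]]

A = I + N where N = [[0, 3, 2], [0, 0, −3], [0, 0, 0]] is strictly upper-triangular, so N^3 = 0.
(I + N)^10 = I + 10·N + 45·N^2 = [[1, 30, −385], [0, 1, −30], [0, 0, 1]].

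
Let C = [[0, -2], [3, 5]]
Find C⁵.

[[-390, -422], [633, 665]]

tr C = 5 and det C = 6, so the characteristic polynomial is λ² − (5)λ + (6) with roots 2 and 3.
Eigenvectors give P = [[-1, -2], [1, 3]] with P⁻¹ = [[-3, -2], [1, 1]], and C = P·diag(2, 3)·P⁻¹.
Then C⁵ = P·diag(32, 243)·P⁻¹ = [[-32, -486], [32, 729]] · [[-3, -2], [1, 1]] = [[-390, -422], [633, 665]].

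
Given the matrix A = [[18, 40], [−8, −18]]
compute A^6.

tr A = 0 and det A = −4, so the characteristic polynomial is λ² − (0)λ + (−4) with roots −2 and 2.
Eigenvectors give P = [[2, −5], [−1, 2]] with P⁻¹ = [[−2, −5], [−1, −2]], and A = P·diag(−2, 2)·P⁻¹.
Then A^6 = P·diag(64, 64)·P⁻¹ = [[128, −320], [−64, 128]] · [[−2, −5], [−1, −2]] = [[64, 0], [0, 64]].

[[64, 0], [0, 64]]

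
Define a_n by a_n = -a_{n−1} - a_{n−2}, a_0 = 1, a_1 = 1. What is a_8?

-2

With companion matrix C = [[-1, -1], [1, 0]], [a_n, a_{n−1}]ᵀ = C·[a_{n−1}, a_{n−2}]ᵀ, so [a_8, a_7]ᵀ = C^7·[a_1, a_0]ᵀ.
C^7 = [[-1, -1], [1, 0]], giving [a_8, a_7]ᵀ = [[-2], [1]].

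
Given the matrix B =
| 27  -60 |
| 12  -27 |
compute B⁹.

[[177147, -393660], [78732, -177147]]

tr B = 0 and det B = -9, so the characteristic polynomial is λ² − (0)λ + (-9) with roots 3 and -3.
Eigenvectors give P = [[-5, 2], [-2, 1]] with P⁻¹ = [[-1, 2], [-2, 5]], and B = P·diag(3, -3)·P⁻¹.
Then B⁹ = P·diag(19683, -19683)·P⁻¹ = [[-98415, -39366], [-39366, -19683]] · [[-1, 2], [-2, 5]] = [[177147, -393660], [78732, -177147]].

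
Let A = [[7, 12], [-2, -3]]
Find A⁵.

tr A = 4 and det A = 3, so the characteristic polynomial is λ² − (4)λ + (3) with roots 1 and 3.
Eigenvectors give P = [[-2, 3], [1, -1]] with P⁻¹ = [[1, 3], [1, 2]], and A = P·diag(1, 3)·P⁻¹.
Then A⁵ = P·diag(1, 243)·P⁻¹ = [[-2, 729], [1, -243]] · [[1, 3], [1, 2]] = [[727, 1452], [-242, -483]].

[[727, 1452], [-242, -483]]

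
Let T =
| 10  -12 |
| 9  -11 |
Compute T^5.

tr T = -1 and det T = -2, so the characteristic polynomial is λ² − (-1)λ + (-2) with roots -2 and 1.
Eigenvectors give P = [[-1, -4], [-1, -3]] with P⁻¹ = [[3, -4], [-1, 1]], and T = P·diag(-2, 1)·P⁻¹.
Then T^5 = P·diag(-32, 1)·P⁻¹ = [[32, -4], [32, -3]] · [[3, -4], [-1, 1]] = [[100, -132], [99, -131]].

[[100, -132], [99, -131]]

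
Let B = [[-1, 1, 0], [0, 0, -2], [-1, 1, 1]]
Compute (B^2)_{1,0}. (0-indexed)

2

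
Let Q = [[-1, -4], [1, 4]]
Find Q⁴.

Q² = [[-3, -12], [3, 12]]
Q³ = [[-9, -36], [9, 36]]
Q⁴ = [[-27, -108], [27, 108]]

[[-27, -108], [27, 108]]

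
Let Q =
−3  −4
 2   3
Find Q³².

[[1, 0], [0, 1]]

Q² = I (check: tr Q = 0 and det Q = −1), so Q³² = I since 32 is even.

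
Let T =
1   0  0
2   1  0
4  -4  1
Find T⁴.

[[1, 0, 0], [8, 1, 0], [-32, -16, 1]]

T = I + N where N = [[0, 0, 0], [2, 0, 0], [4, -4, 0]] is strictly lower-triangular, so N³ = 0.
(I + N)⁴ = I + 4·N + 6·N² = [[1, 0, 0], [8, 1, 0], [-32, -16, 1]].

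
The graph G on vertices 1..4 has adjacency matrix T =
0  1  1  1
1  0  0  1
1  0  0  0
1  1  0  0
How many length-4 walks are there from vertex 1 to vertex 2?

6

The number of length-4 walks from vertex 1 to vertex 2 is entry (1,2) of T⁴, where T is the adjacency matrix.
T² = [[3, 1, 0, 1], [1, 2, 1, 1], [0, 1, 1, 1], [1, 1, 1, 2]]
T³ = [[2, 4, 3, 4], [4, 2, 1, 3], [3, 1, 0, 1], [4, 3, 1, 2]]
T⁴ = [[11, 6, 2, 6], [6, 7, 4, 6], [2, 4, 3, 4], [6, 6, 4, 7]]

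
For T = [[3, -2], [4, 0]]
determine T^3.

[[-21, -2], [4, -24]]

T^2 = [[1, -6], [12, -8]]
T^3 = [[-21, -2], [4, -24]]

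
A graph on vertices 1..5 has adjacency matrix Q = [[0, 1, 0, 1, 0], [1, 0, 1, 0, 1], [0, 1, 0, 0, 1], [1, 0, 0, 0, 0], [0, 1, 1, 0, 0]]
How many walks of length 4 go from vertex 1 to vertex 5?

5

The number of length-4 walks from vertex 1 to vertex 5 is entry (1,5) of Q⁴, where Q is the adjacency matrix.
Q² = [[2, 0, 1, 0, 1], [0, 3, 1, 1, 1], [1, 1, 2, 0, 1], [0, 1, 0, 1, 0], [1, 1, 1, 0, 2]]
Q³ = [[0, 4, 1, 2, 1], [4, 2, 4, 0, 4], [1, 4, 2, 1, 3], [2, 0, 1, 0, 1], [1, 4, 3, 1, 2]]
Q⁴ = [[6, 2, 5, 0, 5], [2, 12, 6, 4, 6], [5, 6, 7, 1, 6], [0, 4, 1, 2, 1], [5, 6, 6, 1, 7]]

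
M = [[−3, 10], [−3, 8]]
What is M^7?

[[−10167, 20590], [−6177, 12482]]

tr M = 5 and det M = 6, so the characteristic polynomial is λ² − (5)λ + (6) with roots 2 and 3.
Eigenvectors give P = [[2, −5], [1, −3]] with P⁻¹ = [[3, −5], [1, −2]], and M = P·diag(2, 3)·P⁻¹.
Then M^7 = P·diag(128, 2187)·P⁻¹ = [[256, −10935], [128, −6561]] · [[3, −5], [1, −2]] = [[−10167, 20590], [−6177, 12482]].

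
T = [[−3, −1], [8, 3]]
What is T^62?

T² = I (check: tr T = 0 and det T = −1), so T^62 = I since 62 is even.

[[1, 0], [0, 1]]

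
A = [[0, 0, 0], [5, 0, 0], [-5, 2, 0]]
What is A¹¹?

[[0, 0, 0], [0, 0, 0], [0, 0, 0]]

A is strictly triangular, hence nilpotent: A³ = 0, so A¹¹ = 0.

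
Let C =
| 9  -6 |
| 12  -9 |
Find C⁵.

[[729, -486], [972, -729]]

tr C = 0 and det C = -9, so the characteristic polynomial is λ² − (0)λ + (-9) with roots 3 and -3.
Eigenvectors give P = [[1, -1], [1, -2]] with P⁻¹ = [[2, -1], [1, -1]], and C = P·diag(3, -3)·P⁻¹.
Then C⁵ = P·diag(243, -243)·P⁻¹ = [[243, 243], [243, 486]] · [[2, -1], [1, -1]] = [[729, -486], [972, -729]].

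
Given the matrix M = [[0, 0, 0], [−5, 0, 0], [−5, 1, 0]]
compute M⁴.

[[0, 0, 0], [0, 0, 0], [0, 0, 0]]

M is strictly triangular, hence nilpotent: M³ = 0, so M⁴ = 0.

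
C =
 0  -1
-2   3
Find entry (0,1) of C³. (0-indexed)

C² = [[2, -3], [-6, 11]]
C³ = [[6, -11], [-22, 39]]

-11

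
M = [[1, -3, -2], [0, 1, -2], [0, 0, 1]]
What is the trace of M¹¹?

3

M = I + N where N = [[0, -3, -2], [0, 0, -2], [0, 0, 0]] is strictly upper-triangular, so N³ = 0.
(I + N)¹¹ = I + 11·N + 55·N² = [[1, -33, 308], [0, 1, -22], [0, 0, 1]].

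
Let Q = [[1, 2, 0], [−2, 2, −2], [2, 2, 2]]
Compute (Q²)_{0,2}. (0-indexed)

−4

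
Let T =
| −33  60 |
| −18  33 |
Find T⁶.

tr T = 0 and det T = −9, so the characteristic polynomial is λ² − (0)λ + (−9) with roots −3 and 3.
Eigenvectors give P = [[2, −5], [1, −3]] with P⁻¹ = [[3, −5], [1, −2]], and T = P·diag(−3, 3)·P⁻¹.
Then T⁶ = P·diag(729, 729)·P⁻¹ = [[1458, −3645], [729, −2187]] · [[3, −5], [1, −2]] = [[729, 0], [0, 729]].

[[729, 0], [0, 729]]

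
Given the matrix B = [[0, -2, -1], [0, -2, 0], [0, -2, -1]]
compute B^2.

[[0, 6, 1], [0, 4, 0], [0, 6, 1]]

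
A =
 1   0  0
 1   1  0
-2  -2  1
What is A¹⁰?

A = I + N where N = [[0, 0, 0], [1, 0, 0], [-2, -2, 0]] is strictly lower-triangular, so N³ = 0.
(I + N)¹⁰ = I + 10·N + 45·N² = [[1, 0, 0], [10, 1, 0], [-110, -20, 1]].

[[1, 0, 0], [10, 1, 0], [-110, -20, 1]]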